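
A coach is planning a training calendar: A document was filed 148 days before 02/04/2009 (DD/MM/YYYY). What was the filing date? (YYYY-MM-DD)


Start: 2009-04-02
Subtracting 148 days
Days already passed in April: 2
After going back through April: 146 more days to subtract
March 2009: 31 days, 115 remaining
February 2009: 28 days, 87 remaining
January 2009: 31 days, 56 remaining
December 2008: 31 days, 25 remaining
Result: 2008-11-05

2008-11-05


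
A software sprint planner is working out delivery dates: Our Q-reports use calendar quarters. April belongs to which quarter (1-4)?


Month: April (month 4)
Q1: January-March (months 1-3)
Q2: April-June (months 4-6)
Q3: July-September (months 7-9)
Q4: October-December (months 10-12)
Month 4 falls in Q2

2


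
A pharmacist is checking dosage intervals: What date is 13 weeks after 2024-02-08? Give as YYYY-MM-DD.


Start: 2024-02-08
Weeks to add: 13
Convert to days: 13 x 7 = 91 days
Add 91 days to 2024-02-08
Result: 2024-05-09

2024-05-09


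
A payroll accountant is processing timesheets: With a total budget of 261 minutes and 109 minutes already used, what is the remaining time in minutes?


Total budget: 261 minutes
Time used: 109 minutes
Remaining: 261 - 109 = 152 minutes
Percent used: 41.8%
Percent remaining: 58.2%

152


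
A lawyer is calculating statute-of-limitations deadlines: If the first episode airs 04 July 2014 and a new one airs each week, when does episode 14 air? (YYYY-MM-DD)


First occurrence: 2014-07-04 (occurrence 1)
Each occurrence is 7 days after the previous.
Occurrence 14 is 13 weeks after the first.
13 weeks = 91 days
2014-07-04 + 91 days = 2014-10-03

2014-10-03


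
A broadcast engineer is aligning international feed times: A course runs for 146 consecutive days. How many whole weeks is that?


Total days: 146
Days per week: 7
Division: 146 / 7 = 20 remainder 6
Complete weeks: 20
Remaining days: 6

20


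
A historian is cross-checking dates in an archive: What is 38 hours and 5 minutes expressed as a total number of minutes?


Hours: 38
Minutes: 5
Convert hours to minutes: 38 x 60 = 2280
Add remaining minutes: 2280 + 5 = 2285

2285


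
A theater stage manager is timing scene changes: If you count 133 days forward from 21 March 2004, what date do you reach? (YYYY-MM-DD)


Start: 2004-03-21
Adding 133 days
Days remaining in March: 10
After March: 123 days still to add
April 2004: 30 days, 93 remaining
May 2004: 31 days, 62 remaining
June 2004: 30 days, 32 remaining
July 2004: 31 days, 1 remaining
Result: 2004-08-01

2004-08-01


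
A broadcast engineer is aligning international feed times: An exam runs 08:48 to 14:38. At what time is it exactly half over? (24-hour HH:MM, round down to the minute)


Start time: 08:48 = 528 minutes from midnight
End time: 14:38 = 878 minutes from midnight
Sum: 528 + 878 = 1406
Midpoint: 1406 / 2 = 703 minutes
Convert: 703 / 60 = 11 hours, 43 minutes
Result: 11:43

11:43


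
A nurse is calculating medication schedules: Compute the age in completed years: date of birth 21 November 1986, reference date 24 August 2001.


Birth: 1986-11-21
Reference: 2001-08-24
Year difference: 2001 - 1986 = 15
Has birthday (11-21) occurred by 08-24? No
Birthday not yet reached this year -> subtract 1
Age in full years: 14

14


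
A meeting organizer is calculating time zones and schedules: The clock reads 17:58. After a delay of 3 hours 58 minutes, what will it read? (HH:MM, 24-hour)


Start time: 17:58
Adding: 3 hours 58 minutes
Minutes: 58 + 58 = 116
Minute overflow: 116 >= 60, so carry 1 hour, minutes = 56
Hours: 17 + 3 + 1 = 21
Result: 21:56

21:56


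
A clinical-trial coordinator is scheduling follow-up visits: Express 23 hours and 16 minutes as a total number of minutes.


Hours: 23
Extra minutes: 16
Minutes per hour: 60
Hours to minutes: 23 x 60 = 1380
Total: 1380 + 16 = 1396

1396


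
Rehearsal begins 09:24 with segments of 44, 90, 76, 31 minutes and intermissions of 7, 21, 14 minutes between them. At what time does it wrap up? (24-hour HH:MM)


Start: 09:24 = 564 min from midnight
  after task 1 (44 min): 10:08
  after break (7 min): 10:15
  after task 2 (90 min): 11:45
  after break (21 min): 12:06
  after task 3 (76 min): 13:22
  after break (14 min): 13:36
  after task 4 (31 min): 14:07
Total elapsed: 283 minutes
End time: 14:07

14:07


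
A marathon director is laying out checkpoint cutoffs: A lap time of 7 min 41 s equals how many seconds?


Minutes: 7
Seconds: 41
Convert minutes to seconds: 7 x 60 = 420
Add remaining seconds: 420 + 41 = 461

461


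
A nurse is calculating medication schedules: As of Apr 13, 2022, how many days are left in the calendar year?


Start: April 13, 2022
End: December 31, 2022
Days left in April: 17
May: 31
June: 30
July: 31
August: 31
... plus remaining months
Sum of remaining months: 245
Total: 17 + 245 = 262

262


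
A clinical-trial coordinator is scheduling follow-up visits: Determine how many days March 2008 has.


Month: March
Year: 2008
March is a 31-day month
Total: 31 days

31


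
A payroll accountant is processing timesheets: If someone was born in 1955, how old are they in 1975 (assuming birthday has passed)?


Birth year: 1955
Current year: 1975
Age = current year - birth year
Age = 1975 - 1955 = 20

20


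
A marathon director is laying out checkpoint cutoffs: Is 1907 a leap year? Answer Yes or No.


Year: 1907
Divisible by 4? 1907 / 4 = 476.75 -> No
Not divisible by 4, so NOT a leap year

No


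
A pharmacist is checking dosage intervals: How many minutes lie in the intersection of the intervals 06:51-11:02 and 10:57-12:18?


Interval A: [411, 662] minutes from midnight
Interval B: [657, 738] minutes from midnight
Overlap start = max(411, 657) = 657
Overlap end = min(662, 738) = 662
Overlap = 662 - 657 = 5 minutes

5


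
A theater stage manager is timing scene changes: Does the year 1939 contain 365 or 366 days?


Year: 1939
Check leap year rules:
Divisible by 4? No
1939 is not a leap year
Days: 365

365


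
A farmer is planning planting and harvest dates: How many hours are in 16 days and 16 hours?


Days: 16
Extra hours: 16
Hours per day: 24
Days to hours: 16 x 24 = 384
Total: 384 + 16 = 400

400


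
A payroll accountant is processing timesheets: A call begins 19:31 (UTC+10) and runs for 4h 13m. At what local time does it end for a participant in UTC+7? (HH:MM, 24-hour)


Start: 19:31 in UTC+10
Step 1 - add duration:
  minutes: 31 + 13 = 44
  hours: 19 + 4 + 0 = 23
  end in UTC+10: 23:44
Step 2 - convert UTC+10 -> UTC+7:
  offset difference: 7 - (10) = -3 hours
  23 + (-3) = 20 -> mod 24 = 20
Result: 20:44 in UTC+7

20:44


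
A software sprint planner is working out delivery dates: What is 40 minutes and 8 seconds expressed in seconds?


Minutes: 40
Extra seconds: 8
Seconds per minute: 60
Minutes to seconds: 40 x 60 = 2400
Total: 2400 + 8 = 2408

2408


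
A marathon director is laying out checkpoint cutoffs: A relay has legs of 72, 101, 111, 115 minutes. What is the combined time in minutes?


Durations: 72, 101, 111, 115
Running sum: 72
+ 101 = 173
+ 111 = 284
+ 115 = 399
Total duration: 399 minutes
That is 6 hours and 39 minutes

399


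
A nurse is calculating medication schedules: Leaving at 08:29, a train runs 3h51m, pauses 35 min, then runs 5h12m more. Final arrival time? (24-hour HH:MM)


Depart: 08:29
Leg 1: +231 min -> 12:20
Layover: +35 min -> 12:55
Leg 2: +312 min -> 18:07
Total travel: 578 minutes = 9h 38m
Arrival: 18:07

18:07


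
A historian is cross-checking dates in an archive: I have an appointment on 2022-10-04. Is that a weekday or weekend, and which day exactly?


Date: 2022-10-04
January 1, 2022 is a Saturday
Day of year: 277
Offset from Jan 1: 276 days
276 mod 7 = 3
Result: Tuesday

Tuesday


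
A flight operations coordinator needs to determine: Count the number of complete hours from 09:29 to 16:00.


Start: 09:29
End: 16:00
Hour difference: 16 - 9 = 7 hours
Minute difference: 0 - 29 = -29 minutes
Total minutes: 391
Complete hours: 391 / 60 = 6 (remainder 31)

6


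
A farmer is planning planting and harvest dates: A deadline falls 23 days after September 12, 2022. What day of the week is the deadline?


Start: 2022-09-12 (Monday)
Step 1 - find target date: add 23 days
  2022-09-12 + 23 days = 2022-10-05
Step 2 - day of week:
  23 mod 7 = 2
  Monday + 2 days -> Wednesday
Result: Wednesday (2022-10-05)

Wednesday


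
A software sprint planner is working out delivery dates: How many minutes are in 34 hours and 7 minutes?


Hours: 34
Minutes: 7
Convert hours to minutes: 34 x 60 = 2040
Add remaining minutes: 2040 + 7 = 2047

2047


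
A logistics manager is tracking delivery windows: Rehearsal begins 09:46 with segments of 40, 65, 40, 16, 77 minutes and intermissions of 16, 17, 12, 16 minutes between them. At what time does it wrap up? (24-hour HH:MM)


Start: 09:46 = 586 min from midnight
  after task 1 (40 min): 10:26
  after break (16 min): 10:42
  after task 2 (65 min): 11:47
  after break (17 min): 12:04
  after task 3 (40 min): 12:44
  after break (12 min): 12:56
  after task 4 (16 min): 13:12
  after break (16 min): 13:28
  after task 5 (77 min): 14:45
Total elapsed: 299 minutes
End time: 14:45

14:45


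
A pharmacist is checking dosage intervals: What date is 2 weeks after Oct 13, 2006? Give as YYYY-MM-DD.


Start: 2006-10-13
Weeks to add: 2
Convert to days: 2 x 7 = 14 days
Add 14 days to 2006-10-13
Result: 2006-10-27

2006-10-27


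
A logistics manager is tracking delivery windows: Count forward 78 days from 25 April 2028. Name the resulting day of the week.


Start: 2028-04-25 (Tuesday)
Step 1 - find target date: add 78 days
  2028-04-25 + 78 days = 2028-07-12
Step 2 - day of week:
  78 mod 7 = 1
  Tuesday + 1 days -> Wednesday
Result: Wednesday (2028-07-12)

Wednesday


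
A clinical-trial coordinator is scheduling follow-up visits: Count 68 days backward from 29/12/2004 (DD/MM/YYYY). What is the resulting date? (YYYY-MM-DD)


Start: 2004-12-29
Subtracting 68 days
Days already passed in December: 29
After going back through December: 39 more days to subtract
November 2004: 30 days, 9 remaining
October 2004 has 31 days, need 9
Result: 2004-10-22

2004-10-22


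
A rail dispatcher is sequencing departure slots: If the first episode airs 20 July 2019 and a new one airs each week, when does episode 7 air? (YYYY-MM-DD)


First occurrence: 2019-07-20 (occurrence 1)
Each occurrence is 7 days after the previous.
Occurrence 7 is 6 weeks after the first.
6 weeks = 42 days
2019-07-20 + 42 days = 2019-08-31

2019-08-31


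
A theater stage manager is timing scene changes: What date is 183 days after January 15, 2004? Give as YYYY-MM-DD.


Start: 2004-01-15
Adding 183 days
Days remaining in January: 16
After January: 167 days still to add
February 2004: 29 days, 138 remaining
March 2004: 31 days, 107 remaining
April 2004: 30 days, 77 remaining
May 2004: 31 days, 46 remaining
Result: 2004-07-16

2004-07-16


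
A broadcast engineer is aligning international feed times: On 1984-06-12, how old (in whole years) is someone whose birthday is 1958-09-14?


Birth: 1958-09-14
Reference: 1984-06-12
Year difference: 1984 - 1958 = 26
Has birthday (09-14) occurred by 06-12? No
Birthday not yet reached this year -> subtract 1
Age in full years: 25

25


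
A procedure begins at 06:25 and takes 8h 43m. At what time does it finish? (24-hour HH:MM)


Start time: 06:25
Adding: 8 hours 43 minutes
Minutes: 25 + 43 = 68
Minute overflow: 68 >= 60, so carry 1 hour, minutes = 8
Hours: 6 + 8 + 1 = 15
Result: 15:08

15:08


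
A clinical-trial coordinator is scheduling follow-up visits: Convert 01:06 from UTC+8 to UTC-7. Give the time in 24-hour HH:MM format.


Local time: 01:06 at UTC+8 (offset 8h)
Target zone: UTC-7 (offset -7h)
Difference: -7 - (8) = -15 hours
Calculation: 1 + (-15) = -14
Wraparound: (-14) mod 24 = 10
Result: 10:06

10:06


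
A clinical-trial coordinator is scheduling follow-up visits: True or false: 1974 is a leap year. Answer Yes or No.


Year: 1974
Divisible by 4? 1974 / 4 = 493.5 -> No
Not divisible by 4, so NOT a leap year

No


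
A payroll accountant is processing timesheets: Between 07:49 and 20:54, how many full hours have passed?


Start: 07:49
End: 20:54
Hour difference: 20 - 7 = 13 hours
Minute difference: 54 - 49 = 5 minutes
Total minutes: 785
Complete hours: 785 / 60 = 13 (remainder 5)

13


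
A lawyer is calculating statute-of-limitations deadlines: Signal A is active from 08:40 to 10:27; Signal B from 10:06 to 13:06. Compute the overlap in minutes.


Interval A: [520, 627] minutes from midnight
Interval B: [606, 786] minutes from midnight
Overlap start = max(520, 606) = 606
Overlap end = min(627, 786) = 627
Overlap = 627 - 606 = 21 minutes

21


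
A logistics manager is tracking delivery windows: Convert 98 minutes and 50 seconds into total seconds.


Minutes: 98
Seconds: 50
Convert minutes to seconds: 98 x 60 = 5880
Add remaining seconds: 5880 + 50 = 5930

5930


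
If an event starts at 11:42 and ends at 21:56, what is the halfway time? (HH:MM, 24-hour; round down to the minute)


Start time: 11:42 = 702 minutes from midnight
End time: 21:56 = 1316 minutes from midnight
Sum: 702 + 1316 = 2018
Midpoint: 2018 / 2 = 1009 minutes
Convert: 1009 / 60 = 16 hours, 49 minutes
Result: 16:49

16:49


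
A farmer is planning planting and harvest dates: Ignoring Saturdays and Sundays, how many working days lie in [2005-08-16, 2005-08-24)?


Start: 2005-08-16 (Tuesday)
End (exclusive): 2005-08-24 (Wednesday)
Total calendar days: 8
Full weeks: 8 // 7 = 1 -> 5 weekdays
Remaining 1 days starting on Tuesday:
  Tue(w) -> 1 weekdays
Total business days: 5 + 1 = 6

6


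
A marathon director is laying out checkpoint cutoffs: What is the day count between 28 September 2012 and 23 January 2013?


Start date: 2012-09-28
End date: 2013-01-23
Sep 2012: +3 days
Oct 2012: +31 days
Nov 2012: +30 days
Dec 2012: +31 days
Jan 2013: +22 days
Total: 117 days

117


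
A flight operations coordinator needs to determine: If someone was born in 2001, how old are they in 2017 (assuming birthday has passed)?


Birth year: 2001
Current year: 2017
Age = current year - birth year
Age = 2017 - 2001 = 16

16


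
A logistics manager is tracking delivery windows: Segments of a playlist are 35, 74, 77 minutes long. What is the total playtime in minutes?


Durations: 35, 74, 77
Running sum: 35
+ 74 = 109
+ 77 = 186
Total duration: 186 minutes
That is 3 hours and 6 minutes

186


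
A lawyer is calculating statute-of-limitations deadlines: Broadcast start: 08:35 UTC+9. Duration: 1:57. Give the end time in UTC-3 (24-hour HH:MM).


Start: 08:35 in UTC+9
Step 1 - add duration:
  minutes: 35 + 57 = 92 (carry 1h)
  hours: 8 + 1 + 1 = 10
  end in UTC+9: 10:32
Step 2 - convert UTC+9 -> UTC-3:
  offset difference: -3 - (9) = -12 hours
  10 + (-12) = -2 -> mod 24 = 22
Result: 22:32 in UTC-3

22:32


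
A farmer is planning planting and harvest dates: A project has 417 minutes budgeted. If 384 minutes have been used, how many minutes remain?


Total budget: 417 minutes
Time used: 384 minutes
Remaining: 417 - 384 = 33 minutes
Percent used: 92.1%
Percent remaining: 7.9%

33


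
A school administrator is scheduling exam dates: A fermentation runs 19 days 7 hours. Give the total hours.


Days: 19
Extra hours: 7
Hours per day: 24
Days to hours: 19 x 24 = 456
Total: 456 + 7 = 463

463


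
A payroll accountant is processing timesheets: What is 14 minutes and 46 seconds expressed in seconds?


Minutes: 14
Extra seconds: 46
Seconds per minute: 60
Minutes to seconds: 14 x 60 = 840
Total: 840 + 46 = 886

886


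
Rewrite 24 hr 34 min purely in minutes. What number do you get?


Hours: 24
Extra minutes: 34
Minutes per hour: 60
Hours to minutes: 24 x 60 = 1440
Total: 1440 + 34 = 1474

1474


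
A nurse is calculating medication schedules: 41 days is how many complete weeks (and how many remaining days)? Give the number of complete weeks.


Total days: 41
Days per week: 7
Division: 41 / 7 = 5 remainder 6
Complete weeks: 5
Remaining days: 6

5


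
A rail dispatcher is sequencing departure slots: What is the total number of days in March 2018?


Month: March
Year: 2018
March is a 31-day month
Total: 31 days

31


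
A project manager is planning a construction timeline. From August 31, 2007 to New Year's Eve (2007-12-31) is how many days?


Start: August 31, 2007
End: December 31, 2007
Days left in August: 0
September: 30
October: 31
November: 30
December: 31
Sum of remaining months: 122
Total: 0 + 122 = 122

122


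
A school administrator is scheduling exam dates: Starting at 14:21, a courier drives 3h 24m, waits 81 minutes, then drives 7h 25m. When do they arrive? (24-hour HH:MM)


Depart: 14:21
Leg 1: +204 min -> 17:45
Layover: +81 min -> 19:06
Leg 2: +445 min -> 02:31
Total travel: 730 minutes = 12h 10m
Arrival: 02:31

02:31


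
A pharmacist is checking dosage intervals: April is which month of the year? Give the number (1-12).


Calendar month order:
3. March
4. April <--
5. May
April is month number 4

4


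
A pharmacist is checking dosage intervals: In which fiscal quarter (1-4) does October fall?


Month: October (month 10)
Q1: January-March (months 1-3)
Q2: April-June (months 4-6)
Q3: July-September (months 7-9)
Q4: October-December (months 10-12)
Month 10 falls in Q4

4


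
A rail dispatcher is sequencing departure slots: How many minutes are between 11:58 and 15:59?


Start time: 11:58 = 718 minutes from midnight
End time: 15:59 = 959 minutes from midnight
Difference: 959 - 718 = 241 minutes
That is 4 hours and 1 minutes

241


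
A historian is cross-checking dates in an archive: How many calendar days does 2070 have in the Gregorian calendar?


Year: 2070
Check leap year rules:
Divisible by 4? No
2070 is not a leap year
Days: 365

365


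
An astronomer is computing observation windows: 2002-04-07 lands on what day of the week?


Date: 2002-04-07
January 1, 2002 is a Tuesday
Day of year: 97
Offset from Jan 1: 96 days
96 mod 7 = 5
Result: Sunday

Sunday


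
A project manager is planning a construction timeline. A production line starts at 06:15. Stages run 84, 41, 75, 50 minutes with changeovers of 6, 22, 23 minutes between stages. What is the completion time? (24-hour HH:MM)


Start: 06:15 = 375 min from midnight
  after task 1 (84 min): 07:39
  after break (6 min): 07:45
  after task 2 (41 min): 08:26
  after break (22 min): 08:48
  after task 3 (75 min): 10:03
  after break (23 min): 10:26
  after task 4 (50 min): 11:16
Total elapsed: 301 minutes
End time: 11:16

11:16


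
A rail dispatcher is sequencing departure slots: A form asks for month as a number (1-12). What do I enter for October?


Calendar month order:
9. September
10. October <--
11. November
October is month number 10

10


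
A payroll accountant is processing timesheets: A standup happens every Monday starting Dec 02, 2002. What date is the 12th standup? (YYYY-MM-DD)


First occurrence: 2002-12-02 (occurrence 1)
Each occurrence is 7 days after the previous.
Occurrence 12 is 11 weeks after the first.
11 weeks = 77 days
2002-12-02 + 77 days = 2003-02-17

2003-02-17


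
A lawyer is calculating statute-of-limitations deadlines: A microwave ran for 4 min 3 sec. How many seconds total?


Minutes: 4
Extra seconds: 3
Seconds per minute: 60
Minutes to seconds: 4 x 60 = 240
Total: 240 + 3 = 243

243


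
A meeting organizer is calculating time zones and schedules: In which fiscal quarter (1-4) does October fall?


Month: October (month 10)
Q1: January-March (months 1-3)
Q2: April-June (months 4-6)
Q3: July-September (months 7-9)
Q4: October-December (months 10-12)
Month 10 falls in Q4

4


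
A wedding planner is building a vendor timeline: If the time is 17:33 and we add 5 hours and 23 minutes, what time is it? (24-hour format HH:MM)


Start time: 17:33
Adding: 5 hours 23 minutes
Minutes: 33 + 23 = 56
Hours: 17 + 5 + 0 = 22
Result: 22:56

22:56


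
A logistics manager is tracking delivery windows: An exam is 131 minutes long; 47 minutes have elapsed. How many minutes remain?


Total budget: 131 minutes
Time used: 47 minutes
Remaining: 131 - 47 = 84 minutes
Percent used: 35.9%
Percent remaining: 64.1%

84


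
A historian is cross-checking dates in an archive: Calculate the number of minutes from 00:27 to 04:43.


Start time: 00:27 = 27 minutes from midnight
End time: 04:43 = 283 minutes from midnight
Difference: 283 - 27 = 256 minutes
That is 4 hours and 16 minutes

256


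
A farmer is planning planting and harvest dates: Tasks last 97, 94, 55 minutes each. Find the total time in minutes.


Durations: 97, 94, 55
Running sum: 97
+ 94 = 191
+ 55 = 246
Total duration: 246 minutes
That is 4 hours and 6 minutes

246


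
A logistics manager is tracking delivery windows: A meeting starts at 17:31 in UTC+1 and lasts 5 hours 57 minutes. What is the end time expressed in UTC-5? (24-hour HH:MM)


Start: 17:31 in UTC+1
Step 1 - add duration:
  minutes: 31 + 57 = 88 (carry 1h)
  hours: 17 + 5 + 1 = 23
  end in UTC+1: 23:28
Step 2 - convert UTC+1 -> UTC-5:
  offset difference: -5 - (1) = -6 hours
  23 + (-6) = 17 -> mod 24 = 17
Result: 17:28 in UTC-5

17:28


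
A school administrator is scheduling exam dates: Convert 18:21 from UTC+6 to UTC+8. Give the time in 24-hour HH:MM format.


Local time: 18:21 at UTC+6 (offset 6h)
Target zone: UTC+8 (offset 8h)
Difference: 8 - (6) = 2 hours
Calculation: 18 + (2) = 20
Result: 20:21

20:21


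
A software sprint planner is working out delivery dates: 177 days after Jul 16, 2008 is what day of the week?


Start: 2008-07-16 (Wednesday)
Step 1 - find target date: add 177 days
  2008-07-16 + 177 days = 2009-01-09
Step 2 - day of week:
  177 mod 7 = 2
  Wednesday + 2 days -> Friday
Result: Friday (2009-01-09)

Friday


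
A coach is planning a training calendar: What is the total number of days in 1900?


Year: 1900
Check leap year rules:
Divisible by 4? Yes
Divisible by 100? Yes
Divisible by 400? No
1900 is not a leap year
Days: 365

365


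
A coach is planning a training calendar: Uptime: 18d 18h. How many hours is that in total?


Days: 18
Extra hours: 18
Hours per day: 24
Days to hours: 18 x 24 = 432
Total: 432 + 18 = 450

450


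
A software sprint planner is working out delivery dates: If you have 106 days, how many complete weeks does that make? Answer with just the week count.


Total days: 106
Days per week: 7
Division: 106 / 7 = 15 remainder 1
Complete weeks: 15
Remaining days: 1

15


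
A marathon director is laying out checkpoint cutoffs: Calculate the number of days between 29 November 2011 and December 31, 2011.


Start: November 29, 2011
End: December 31, 2011
Days left in November: 1
December: 31
Sum of remaining months: 31
Total: 1 + 31 = 32

32


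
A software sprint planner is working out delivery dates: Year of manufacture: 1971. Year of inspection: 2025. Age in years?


Birth year: 1971
Current year: 2025
Age = current year - birth year
Age = 2025 - 1971 = 54

54


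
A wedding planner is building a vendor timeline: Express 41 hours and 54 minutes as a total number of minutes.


Hours: 41
Extra minutes: 54
Minutes per hour: 60
Hours to minutes: 41 x 60 = 2460
Total: 2460 + 54 = 2514

2514


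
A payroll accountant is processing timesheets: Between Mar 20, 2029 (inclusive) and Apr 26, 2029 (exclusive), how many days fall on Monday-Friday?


Start: 2029-03-20 (Tuesday)
End (exclusive): 2029-04-26 (Thursday)
Total calendar days: 37
Full weeks: 37 // 7 = 5 -> 25 weekdays
Remaining 2 days starting on Tuesday:
  Tue(w), Wed(w) -> 2 weekdays
Total business days: 25 + 2 = 27

27


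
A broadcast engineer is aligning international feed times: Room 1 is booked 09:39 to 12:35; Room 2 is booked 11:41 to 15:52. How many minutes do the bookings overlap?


Interval A: [579, 755] minutes from midnight
Interval B: [701, 952] minutes from midnight
Overlap start = max(579, 701) = 701
Overlap end = min(755, 952) = 755
Overlap = 755 - 701 = 54 minutes

54


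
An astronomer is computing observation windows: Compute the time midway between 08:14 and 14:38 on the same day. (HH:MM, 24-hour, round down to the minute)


Start time: 08:14 = 494 minutes from midnight
End time: 14:38 = 878 minutes from midnight
Sum: 494 + 878 = 1372
Midpoint: 1372 / 2 = 686 minutes
Convert: 686 / 60 = 11 hours, 26 minutes
Result: 11:26

11:26


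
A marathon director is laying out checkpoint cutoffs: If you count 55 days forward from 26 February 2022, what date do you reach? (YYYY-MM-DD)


Start: 2022-02-26
Adding 55 days
Days remaining in February: 2
After February: 53 days still to add
March 2022: 31 days, 22 remaining
April 2022 has 30 days, need 22
Result: 2022-04-22

2022-04-22


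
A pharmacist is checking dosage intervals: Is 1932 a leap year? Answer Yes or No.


Year: 1932
Divisible by 4? 1932 / 4 = 483.0 -> Yes
Divisible by 100? 1932 / 100 = 19.32 -> No
Divisible by 4 but not 100, so it IS a leap year

Yes


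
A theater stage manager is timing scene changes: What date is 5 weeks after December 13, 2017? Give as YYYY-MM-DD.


Start: 2017-12-13
Weeks to add: 5
Convert to days: 5 x 7 = 35 days
Add 35 days to 2017-12-13
Result: 2018-01-17

2018-01-17


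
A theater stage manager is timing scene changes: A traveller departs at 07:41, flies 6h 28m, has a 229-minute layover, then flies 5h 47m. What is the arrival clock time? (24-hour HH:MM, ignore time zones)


Depart: 07:41
Leg 1: +388 min -> 14:09
Layover: +229 min -> 17:58
Leg 2: +347 min -> 23:45
Total travel: 964 minutes = 16h 4m
Arrival: 23:45

23:45


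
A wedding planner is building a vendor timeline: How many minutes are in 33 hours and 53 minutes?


Hours: 33
Minutes: 53
Convert hours to minutes: 33 x 60 = 1980
Add remaining minutes: 1980 + 53 = 2033

2033


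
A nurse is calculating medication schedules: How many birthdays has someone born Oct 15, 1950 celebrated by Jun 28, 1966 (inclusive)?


Birth: 1950-10-15
Reference: 1966-06-28
Year difference: 1966 - 1950 = 16
Has birthday (10-15) occurred by 06-28? No
Birthday not yet reached this year -> subtract 1
Age in full years: 15

15


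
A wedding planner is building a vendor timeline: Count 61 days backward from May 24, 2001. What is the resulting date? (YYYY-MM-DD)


Start: 2001-05-24
Subtracting 61 days
Days already passed in May: 24
After going back through May: 37 more days to subtract
April 2001: 30 days, 7 remaining
March 2001 has 31 days, need 7
Result: 2001-03-24

2001-03-24


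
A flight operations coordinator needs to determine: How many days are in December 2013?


Month: December
Year: 2013
December is a 31-day month
Total: 31 days

31


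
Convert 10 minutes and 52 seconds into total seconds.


Minutes: 10
Seconds: 52
Convert minutes to seconds: 10 x 60 = 600
Add remaining seconds: 600 + 52 = 652

652


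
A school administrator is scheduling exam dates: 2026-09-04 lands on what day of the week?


Date: 2026-09-04
January 1, 2026 is a Thursday
Day of year: 247
Offset from Jan 1: 246 days
246 mod 7 = 1
Result: Friday

Friday


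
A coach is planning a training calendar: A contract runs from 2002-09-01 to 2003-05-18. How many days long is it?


Start date: 2002-09-01
End date: 2003-05-18
Sep 2002: +30 days
Oct 2002: +31 days
Nov 2002: +30 days
... (6 more months)
Total: 259 days

259


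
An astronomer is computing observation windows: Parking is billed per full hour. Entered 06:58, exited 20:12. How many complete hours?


Start: 06:58
End: 20:12
Hour difference: 20 - 6 = 14 hours
Minute difference: 12 - 58 = -46 minutes
Total minutes: 794
Complete hours: 794 / 60 = 13 (remainder 14)

13


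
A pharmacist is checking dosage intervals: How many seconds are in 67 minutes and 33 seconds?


Minutes: 67
Extra seconds: 33
Seconds per minute: 60
Minutes to seconds: 67 x 60 = 4020
Total: 4020 + 33 = 4053

4053


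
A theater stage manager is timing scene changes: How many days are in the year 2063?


Year: 2063
Check leap year rules:
Divisible by 4? No
2063 is not a leap year
Days: 365

365


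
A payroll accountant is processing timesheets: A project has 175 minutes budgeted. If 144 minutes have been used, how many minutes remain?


Total budget: 175 minutes
Time used: 144 minutes
Remaining: 175 - 144 = 31 minutes
Percent used: 82.3%
Percent remaining: 17.7%

31


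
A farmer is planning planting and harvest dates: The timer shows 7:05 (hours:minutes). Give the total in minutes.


Hours: 7
Minutes: 5
Convert hours to minutes: 7 x 60 = 420
Add remaining minutes: 420 + 5 = 425

425


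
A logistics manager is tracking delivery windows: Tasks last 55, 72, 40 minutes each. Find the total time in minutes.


Durations: 55, 72, 40
Running sum: 55
+ 72 = 127
+ 40 = 167
Total duration: 167 minutes
That is 2 hours and 47 minutes

167


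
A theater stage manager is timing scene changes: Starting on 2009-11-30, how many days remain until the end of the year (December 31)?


Start: November 30, 2009
End: December 31, 2009
Days left in November: 0
December: 31
Sum of remaining months: 31
Total: 0 + 31 = 31

31


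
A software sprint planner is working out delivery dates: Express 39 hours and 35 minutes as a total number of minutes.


Hours: 39
Extra minutes: 35
Minutes per hour: 60
Hours to minutes: 39 x 60 = 2340
Total: 2340 + 35 = 2375

2375


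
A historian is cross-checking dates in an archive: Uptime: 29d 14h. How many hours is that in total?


Days: 29
Extra hours: 14
Hours per day: 24
Days to hours: 29 x 24 = 696
Total: 696 + 14 = 710

710


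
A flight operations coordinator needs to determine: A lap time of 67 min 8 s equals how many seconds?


Minutes: 67
Seconds: 8
Convert minutes to seconds: 67 x 60 = 4020
Add remaining seconds: 4020 + 8 = 4028

4028


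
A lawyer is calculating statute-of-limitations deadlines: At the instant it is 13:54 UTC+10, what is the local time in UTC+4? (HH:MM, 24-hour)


Local time: 13:54 at UTC+10 (offset 10h)
Target zone: UTC+4 (offset 4h)
Difference: 4 - (10) = -6 hours
Calculation: 13 + (-6) = 7
Result: 07:54

07:54


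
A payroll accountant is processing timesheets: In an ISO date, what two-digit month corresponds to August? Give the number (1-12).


Calendar month order:
7. July
8. August <--
9. September
August is month number 8

8


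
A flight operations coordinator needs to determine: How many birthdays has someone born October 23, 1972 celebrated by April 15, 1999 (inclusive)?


Birth: 1972-10-23
Reference: 1999-04-15
Year difference: 1999 - 1972 = 27
Has birthday (10-23) occurred by 04-15? No
Birthday not yet reached this year -> subtract 1
Age in full years: 26

26


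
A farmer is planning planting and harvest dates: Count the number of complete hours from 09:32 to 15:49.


Start: 09:32
End: 15:49
Hour difference: 15 - 9 = 6 hours
Minute difference: 49 - 32 = 17 minutes
Total minutes: 377
Complete hours: 377 / 60 = 6 (remainder 17)

6


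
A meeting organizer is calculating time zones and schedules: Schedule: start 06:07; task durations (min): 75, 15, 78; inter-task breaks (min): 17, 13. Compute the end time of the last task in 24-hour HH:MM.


Start: 06:07 = 367 min from midnight
  after task 1 (75 min): 07:22
  after break (17 min): 07:39
  after task 2 (15 min): 07:54
  after break (13 min): 08:07
  after task 3 (78 min): 09:25
Total elapsed: 198 minutes
End time: 09:25

09:25


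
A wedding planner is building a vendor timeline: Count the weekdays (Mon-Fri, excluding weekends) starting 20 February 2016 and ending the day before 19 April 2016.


Start: 2016-02-20 (Saturday)
End (exclusive): 2016-04-19 (Tuesday)
Total calendar days: 59
Full weeks: 59 // 7 = 8 -> 40 weekdays
Remaining 3 days starting on Saturday:
  Sat(-), Sun(-), Mon(w) -> 1 weekdays
Total business days: 40 + 1 = 41

41


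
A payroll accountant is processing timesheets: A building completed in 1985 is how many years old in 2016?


Birth year: 1985
Current year: 2016
Age = current year - birth year
Age = 2016 - 1985 = 31

31


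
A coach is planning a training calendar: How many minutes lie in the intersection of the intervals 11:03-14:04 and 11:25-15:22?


Interval A: [663, 844] minutes from midnight
Interval B: [685, 922] minutes from midnight
Overlap start = max(663, 685) = 685
Overlap end = min(844, 922) = 844
Overlap = 844 - 685 = 159 minutes

159


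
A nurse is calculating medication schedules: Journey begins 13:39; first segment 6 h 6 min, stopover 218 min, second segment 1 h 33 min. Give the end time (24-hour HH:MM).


Depart: 13:39
Leg 1: +366 min -> 19:45
Layover: +218 min -> 23:23
Leg 2: +93 min -> 00:56
Total travel: 677 minutes = 11h 17m
Arrival: 00:56

00:56


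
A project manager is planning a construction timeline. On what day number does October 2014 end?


Month: October
Year: 2014
October is a 31-day month
Total: 31 days

31


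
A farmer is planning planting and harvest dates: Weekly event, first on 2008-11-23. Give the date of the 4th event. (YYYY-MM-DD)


First occurrence: 2008-11-23 (occurrence 1)
Each occurrence is 7 days after the previous.
Occurrence 4 is 3 weeks after the first.
3 weeks = 21 days
2008-11-23 + 21 days = 2008-12-14

2008-12-14


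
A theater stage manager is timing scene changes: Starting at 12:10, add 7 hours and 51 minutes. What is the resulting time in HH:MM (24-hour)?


Start time: 12:10
Adding: 7 hours 51 minutes
Minutes: 10 + 51 = 61
Minute overflow: 61 >= 60, so carry 1 hour, minutes = 1
Hours: 12 + 7 + 1 = 20
Result: 20:01

20:01


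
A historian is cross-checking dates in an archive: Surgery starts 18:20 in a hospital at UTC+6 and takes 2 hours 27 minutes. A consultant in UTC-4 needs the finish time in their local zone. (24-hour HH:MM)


Start: 18:20 in UTC+6
Step 1 - add duration:
  minutes: 20 + 27 = 47
  hours: 18 + 2 + 0 = 20
  end in UTC+6: 20:47
Step 2 - convert UTC+6 -> UTC-4:
  offset difference: -4 - (6) = -10 hours
  20 + (-10) = 10 -> mod 24 = 10
Result: 10:47 in UTC-4

10:47


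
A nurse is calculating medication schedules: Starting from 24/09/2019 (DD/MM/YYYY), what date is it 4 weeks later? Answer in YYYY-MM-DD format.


Start: 2019-09-24
Weeks to add: 4
Convert to days: 4 x 7 = 28 days
Add 28 days to 2019-09-24
Result: 2019-10-22

2019-10-22


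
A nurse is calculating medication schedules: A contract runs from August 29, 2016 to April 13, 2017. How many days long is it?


Start date: 2016-08-29
End date: 2017-04-13
Aug 2016: +3 days
Sep 2016: +30 days
Oct 2016: +31 days
... (6 more months)
Total: 227 days

227


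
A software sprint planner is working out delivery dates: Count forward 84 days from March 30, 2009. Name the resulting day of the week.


Start: 2009-03-30 (Monday)
Step 1 - find target date: add 84 days
  2009-03-30 + 84 days = 2009-06-22
Step 2 - day of week:
  84 mod 7 = 0
  Monday + 0 days -> Monday
Result: Monday (2009-06-22)

Monday


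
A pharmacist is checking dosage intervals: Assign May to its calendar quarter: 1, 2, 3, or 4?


Month: May (month 5)
Q1: January-March (months 1-3)
Q2: April-June (months 4-6)
Q3: July-September (months 7-9)
Q4: October-December (months 10-12)
Month 5 falls in Q2

2


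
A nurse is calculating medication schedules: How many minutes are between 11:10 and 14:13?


Start time: 11:10 = 670 minutes from midnight
End time: 14:13 = 853 minutes from midnight
Difference: 853 - 670 = 183 minutes
That is 3 hours and 3 minutes

183


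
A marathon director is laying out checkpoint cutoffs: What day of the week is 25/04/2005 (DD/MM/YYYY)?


Date: 2005-04-25
January 1, 2005 is a Saturday
Day of year: 115
Offset from Jan 1: 114 days
114 mod 7 = 2
Result: Monday

Monday


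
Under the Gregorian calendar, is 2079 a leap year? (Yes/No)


Year: 2079
Divisible by 4? 2079 / 4 = 519.75 -> No
Not divisible by 4, so NOT a leap year

No


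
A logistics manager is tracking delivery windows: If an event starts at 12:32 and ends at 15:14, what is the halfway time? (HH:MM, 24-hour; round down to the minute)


Start time: 12:32 = 752 minutes from midnight
End time: 15:14 = 914 minutes from midnight
Sum: 752 + 914 = 1666
Midpoint: 1666 / 2 = 833 minutes
Convert: 833 / 60 = 13 hours, 53 minutes
Result: 13:53

13:53


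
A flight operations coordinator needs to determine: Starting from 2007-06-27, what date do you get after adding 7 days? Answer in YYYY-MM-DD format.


Start: 2007-06-27
Adding 7 days
Days remaining in June: 3
After June: 4 days still to add
July 2007 has 31 days, need 4
Result: 2007-07-04

2007-07-04


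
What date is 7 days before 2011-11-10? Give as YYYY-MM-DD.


Start: 2011-11-10
Subtracting 7 days
Days already passed in November: 10
Result: 2011-11-03

2011-11-03


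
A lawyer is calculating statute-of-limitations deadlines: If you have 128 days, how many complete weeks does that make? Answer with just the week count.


Total days: 128
Days per week: 7
Division: 128 / 7 = 18 remainder 2
Complete weeks: 18
Remaining days: 2

18


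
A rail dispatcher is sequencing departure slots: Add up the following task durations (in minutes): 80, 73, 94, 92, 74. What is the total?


Durations: 80, 73, 94, 92, 74
Running sum: 80
+ 73 = 153
+ 94 = 247
+ 92 = 339
+ 74 = 413
Total duration: 413 minutes
That is 6 hours and 53 minutes

413


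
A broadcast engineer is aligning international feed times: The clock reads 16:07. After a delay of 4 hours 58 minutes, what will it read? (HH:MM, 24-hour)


Start time: 16:07
Adding: 4 hours 58 minutes
Minutes: 7 + 58 = 65
Minute overflow: 65 >= 60, so carry 1 hour, minutes = 5
Hours: 16 + 4 + 1 = 21
Result: 21:05

21:05


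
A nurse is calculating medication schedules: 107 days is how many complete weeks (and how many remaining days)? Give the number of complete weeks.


Total days: 107
Days per week: 7
Division: 107 / 7 = 15 remainder 2
Complete weeks: 15
Remaining days: 2

15


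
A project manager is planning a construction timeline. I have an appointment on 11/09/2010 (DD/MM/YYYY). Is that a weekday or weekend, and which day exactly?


Date: 2010-09-11
January 1, 2010 is a Friday
Day of year: 254
Offset from Jan 1: 253 days
253 mod 7 = 1
Result: Saturday

Saturday


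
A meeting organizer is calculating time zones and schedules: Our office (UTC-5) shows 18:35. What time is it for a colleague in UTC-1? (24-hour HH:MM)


Local time: 18:35 at UTC-5 (offset -5h)
Target zone: UTC-1 (offset -1h)
Difference: -1 - (-5) = 4 hours
Calculation: 18 + (4) = 22
Result: 22:35

22:35


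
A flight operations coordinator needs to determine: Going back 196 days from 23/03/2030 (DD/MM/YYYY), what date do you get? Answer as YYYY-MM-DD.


Start: 2030-03-23
Subtracting 196 days
Days already passed in March: 23
After going back through March: 173 more days to subtract
February 2030: 28 days, 145 remaining
January 2030: 31 days, 114 remaining
December 2029: 31 days, 83 remaining
November 2029: 30 days, 53 remaining
Result: 2029-09-08

2029-09-08


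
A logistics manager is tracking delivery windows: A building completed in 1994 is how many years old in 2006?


Birth year: 1994
Current year: 2006
Age = current year - birth year
Age = 2006 - 1994 = 12

12


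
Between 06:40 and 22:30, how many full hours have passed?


Start: 06:40
End: 22:30
Hour difference: 22 - 6 = 16 hours
Minute difference: 30 - 40 = -10 minutes
Total minutes: 950
Complete hours: 950 / 60 = 15 (remainder 50)

15


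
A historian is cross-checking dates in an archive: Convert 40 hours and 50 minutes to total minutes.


Hours: 40
Extra minutes: 50
Minutes per hour: 60
Hours to minutes: 40 x 60 = 2400
Total: 2400 + 50 = 2450

2450
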